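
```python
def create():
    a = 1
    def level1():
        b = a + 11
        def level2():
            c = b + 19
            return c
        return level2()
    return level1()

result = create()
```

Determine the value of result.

Step 1: a = 1. b = a + 11 = 12.
Step 2: c = b + 19 = 12 + 19 = 31.
Step 3: result = 31

The answer is 31.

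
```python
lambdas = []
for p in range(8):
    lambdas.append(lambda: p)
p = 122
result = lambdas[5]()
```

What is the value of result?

Step 1: Lambdas capture the variable p by reference, not by value.
Step 2: After the loop, p is reassigned to 122.
Step 3: lambdas[5]() looks up the current p = 122. result = 122

The answer is 122.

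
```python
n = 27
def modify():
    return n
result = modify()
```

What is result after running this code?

Step 1: n = 27 is defined in the global scope.
Step 2: modify() looks up n. No local n exists, so Python checks the global scope via LEGB rule and finds n = 27.
Step 3: result = 27

The answer is 27.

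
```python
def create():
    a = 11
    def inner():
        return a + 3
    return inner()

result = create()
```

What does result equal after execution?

Step 1: create() defines a = 11.
Step 2: inner() reads a = 11 from enclosing scope, returns 11 + 3 = 14.
Step 3: result = 14

The answer is 14.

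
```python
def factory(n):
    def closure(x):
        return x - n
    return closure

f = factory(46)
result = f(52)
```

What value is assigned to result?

Step 1: factory(46) creates a closure capturing n = 46.
Step 2: f(52) computes 52 - 46 = 6.
Step 3: result = 6

The answer is 6.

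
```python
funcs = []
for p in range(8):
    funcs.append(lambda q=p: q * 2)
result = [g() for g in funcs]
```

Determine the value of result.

Step 1: Default arg q=p captures p at each iteration.
Step 2: funcs[k] has q defaulting to k, returns k * 2.
Step 3: result = [0, 2, 4, 6, 8, 10, 12, 14]

The answer is [0, 2, 4, 6, 8, 10, 12, 14].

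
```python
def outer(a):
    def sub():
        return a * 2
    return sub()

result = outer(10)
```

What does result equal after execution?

Step 1: outer(10) binds parameter a = 10.
Step 2: sub() accesses a = 10 from enclosing scope.
Step 3: result = 10 * 2 = 20

The answer is 20.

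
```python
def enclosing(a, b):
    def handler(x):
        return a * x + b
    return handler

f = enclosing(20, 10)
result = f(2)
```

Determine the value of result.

Step 1: enclosing(20, 10) captures a = 20, b = 10.
Step 2: f(2) computes 20 * 2 + 10 = 50.
Step 3: result = 50

The answer is 50.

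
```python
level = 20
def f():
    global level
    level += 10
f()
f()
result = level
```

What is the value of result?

Step 1: level = 20.
Step 2: First f(): level = 20 + 10 = 30.
Step 3: Second f(): level = 30 + 10 = 40. result = 40

The answer is 40.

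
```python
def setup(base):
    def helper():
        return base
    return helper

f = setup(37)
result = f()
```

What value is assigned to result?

Step 1: setup(37) creates closure capturing base = 37.
Step 2: f() returns the captured base = 37.
Step 3: result = 37

The answer is 37.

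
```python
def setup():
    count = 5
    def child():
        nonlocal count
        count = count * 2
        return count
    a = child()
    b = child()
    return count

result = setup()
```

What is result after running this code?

Step 1: count starts at 5.
Step 2: First child(): count = 5 * 2 = 10.
Step 3: Second child(): count = 10 * 2 = 20.
Step 4: result = 20

The answer is 20.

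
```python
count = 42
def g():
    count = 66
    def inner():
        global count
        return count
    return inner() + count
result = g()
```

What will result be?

Step 1: Global count = 42. g() shadows with local count = 66.
Step 2: inner() uses global keyword, so inner() returns global count = 42.
Step 3: g() returns 42 + 66 = 108

The answer is 108.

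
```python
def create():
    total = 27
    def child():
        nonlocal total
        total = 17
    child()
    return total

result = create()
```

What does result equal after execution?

Step 1: create() sets total = 27.
Step 2: child() uses nonlocal to reassign total = 17.
Step 3: result = 17

The answer is 17.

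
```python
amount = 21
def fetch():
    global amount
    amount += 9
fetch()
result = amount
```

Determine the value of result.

Step 1: amount = 21 globally.
Step 2: fetch() modifies global amount: amount += 9 = 30.
Step 3: result = 30

The answer is 30.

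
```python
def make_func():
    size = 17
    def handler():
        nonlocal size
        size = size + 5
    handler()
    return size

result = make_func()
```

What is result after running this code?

Step 1: make_func() sets size = 17.
Step 2: handler() uses nonlocal to modify size in make_func's scope: size = 17 + 5 = 22.
Step 3: make_func() returns the modified size = 22

The answer is 22.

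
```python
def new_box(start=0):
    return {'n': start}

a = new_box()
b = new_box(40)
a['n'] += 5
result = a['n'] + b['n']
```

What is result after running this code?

Step 1: new_box() returns a new dict each call (immutable default 0).
Step 2: a = {'n': 0}, b = {'n': 40}.
Step 3: a['n'] += 5 = 5. result = 5 + 40 = 45

The answer is 45.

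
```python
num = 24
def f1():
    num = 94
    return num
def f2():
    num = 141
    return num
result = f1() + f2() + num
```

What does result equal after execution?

Step 1: Each function shadows global num with its own local.
Step 2: f1() returns 94, f2() returns 141.
Step 3: Global num = 24 is unchanged. result = 94 + 141 + 24 = 259

The answer is 259.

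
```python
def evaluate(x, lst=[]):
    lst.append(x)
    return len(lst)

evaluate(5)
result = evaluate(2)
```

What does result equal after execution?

Step 1: Mutable default list persists between calls.
Step 2: First call: lst = [5], len = 1. Second call: lst = [5, 2], len = 2.
Step 3: result = 2

The answer is 2.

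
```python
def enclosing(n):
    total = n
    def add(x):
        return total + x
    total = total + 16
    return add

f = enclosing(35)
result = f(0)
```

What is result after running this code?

Step 1: enclosing(35) sets total = 35, then total = 35 + 16 = 51.
Step 2: Closures capture by reference, so add sees total = 51.
Step 3: f(0) returns 51 + 0 = 51

The answer is 51.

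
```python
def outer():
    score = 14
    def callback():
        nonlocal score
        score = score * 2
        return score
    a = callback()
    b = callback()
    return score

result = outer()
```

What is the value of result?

Step 1: score starts at 14.
Step 2: First callback(): score = 14 * 2 = 28.
Step 3: Second callback(): score = 28 * 2 = 56.
Step 4: result = 56

The answer is 56.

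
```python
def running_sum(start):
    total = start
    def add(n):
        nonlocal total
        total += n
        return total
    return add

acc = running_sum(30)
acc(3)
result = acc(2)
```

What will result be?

Step 1: running_sum(30) creates closure with total = 30.
Step 2: First acc(3): total = 30 + 3 = 33.
Step 3: Second acc(2): total = 33 + 2 = 35. result = 35

The answer is 35.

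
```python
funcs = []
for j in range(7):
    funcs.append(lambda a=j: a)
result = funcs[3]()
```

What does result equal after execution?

Step 1: Default argument a=j captures j's value at each iteration.
Step 2: funcs[3] captured a = 3 when j was 3.
Step 3: result = 3

The answer is 3.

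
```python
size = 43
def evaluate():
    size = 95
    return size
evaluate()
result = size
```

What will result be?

Step 1: Global size = 43.
Step 2: evaluate() creates local size = 95 (shadow, not modification).
Step 3: After evaluate() returns, global size is unchanged. result = 43

The answer is 43.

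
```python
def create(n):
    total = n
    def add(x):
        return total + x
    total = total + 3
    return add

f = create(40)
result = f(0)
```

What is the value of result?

Step 1: create(40) sets total = 40, then total = 40 + 3 = 43.
Step 2: Closures capture by reference, so add sees total = 43.
Step 3: f(0) returns 43 + 0 = 43

The answer is 43.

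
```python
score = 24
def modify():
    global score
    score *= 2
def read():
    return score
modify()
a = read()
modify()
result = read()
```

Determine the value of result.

Step 1: score = 24.
Step 2: First modify(): score = 24 * 2 = 48.
Step 3: Second modify(): score = 48 * 2 = 96.
Step 4: read() returns 96

The answer is 96.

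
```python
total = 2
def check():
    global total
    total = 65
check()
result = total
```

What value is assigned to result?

Step 1: total = 2 globally.
Step 2: check() declares global total and sets it to 65.
Step 3: After check(), global total = 65. result = 65

The answer is 65.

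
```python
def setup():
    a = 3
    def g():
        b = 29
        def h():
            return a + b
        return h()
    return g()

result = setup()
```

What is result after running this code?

Step 1: setup() defines a = 3. g() defines b = 29.
Step 2: h() accesses both from enclosing scopes: a = 3, b = 29.
Step 3: result = 3 + 29 = 32

The answer is 32.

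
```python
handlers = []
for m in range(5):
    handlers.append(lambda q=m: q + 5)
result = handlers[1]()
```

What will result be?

Step 1: Default argument q=m captures m's value at definition time.
Step 2: handlers[1] was defined when m = 1, so q defaults to 1.
Step 3: result = 1 + 5 = 6 (default arg fixes the late binding issue)

The answer is 6.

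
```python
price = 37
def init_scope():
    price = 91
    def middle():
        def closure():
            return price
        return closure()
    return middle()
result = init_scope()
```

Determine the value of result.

Step 1: init_scope() defines price = 91. middle() and closure() have no local price.
Step 2: closure() checks local (none), enclosing middle() (none), enclosing init_scope() and finds price = 91.
Step 3: result = 91

The answer is 91.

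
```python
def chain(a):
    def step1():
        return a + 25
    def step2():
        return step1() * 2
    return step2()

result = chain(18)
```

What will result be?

Step 1: chain(18) captures a = 18.
Step 2: step2() calls step1() which returns 18 + 25 = 43.
Step 3: step2() returns 43 * 2 = 86

The answer is 86.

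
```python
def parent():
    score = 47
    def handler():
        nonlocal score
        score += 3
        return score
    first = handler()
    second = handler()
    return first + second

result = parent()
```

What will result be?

Step 1: score starts at 47.
Step 2: First call: score = 47 + 3 = 50, returns 50.
Step 3: Second call: score = 50 + 3 = 53, returns 53.
Step 4: result = 50 + 53 = 103

The answer is 103.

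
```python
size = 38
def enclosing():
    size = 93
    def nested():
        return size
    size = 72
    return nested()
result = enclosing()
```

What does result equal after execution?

Step 1: enclosing() sets size = 93, then later size = 72.
Step 2: nested() is called after size is reassigned to 72. Closures capture variables by reference, not by value.
Step 3: result = 72

The answer is 72.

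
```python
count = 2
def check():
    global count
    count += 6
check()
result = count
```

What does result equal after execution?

Step 1: count = 2 globally.
Step 2: check() modifies global count: count += 6 = 8.
Step 3: result = 8

The answer is 8.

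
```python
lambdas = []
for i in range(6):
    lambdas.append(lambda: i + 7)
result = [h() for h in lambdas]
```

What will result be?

Step 1: All lambdas capture i by reference. After the loop, i = 5.
Step 2: Each call returns 5 + 7 = 12.
Step 3: result = [12, 12, 12, 12, 12, 12]

The answer is [12, 12, 12, 12, 12, 12].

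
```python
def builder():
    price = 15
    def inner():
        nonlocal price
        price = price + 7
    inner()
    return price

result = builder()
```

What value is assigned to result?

Step 1: builder() sets price = 15.
Step 2: inner() uses nonlocal to modify price in builder's scope: price = 15 + 7 = 22.
Step 3: builder() returns the modified price = 22

The answer is 22.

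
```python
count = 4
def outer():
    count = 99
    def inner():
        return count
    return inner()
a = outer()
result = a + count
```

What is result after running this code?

Step 1: outer() has local count = 99. inner() reads from enclosing.
Step 2: outer() returns 99. Global count = 4 unchanged.
Step 3: result = 99 + 4 = 103

The answer is 103.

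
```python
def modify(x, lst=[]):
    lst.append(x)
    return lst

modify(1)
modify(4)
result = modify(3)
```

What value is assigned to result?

Step 1: Mutable default argument gotcha! The list [] is created once.
Step 2: Each call appends to the SAME list: [1], [1, 4], [1, 4, 3].
Step 3: result = [1, 4, 3]

The answer is [1, 4, 3].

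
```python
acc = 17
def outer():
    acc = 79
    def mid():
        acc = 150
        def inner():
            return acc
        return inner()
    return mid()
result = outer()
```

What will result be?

Step 1: Three levels of shadowing: global 17, outer 79, mid 150.
Step 2: inner() finds acc = 150 in enclosing mid() scope.
Step 3: result = 150

The answer is 150.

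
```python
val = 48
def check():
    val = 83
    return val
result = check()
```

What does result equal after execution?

Step 1: Global val = 48.
Step 2: check() creates local val = 83, shadowing the global.
Step 3: Returns local val = 83. result = 83

The answer is 83.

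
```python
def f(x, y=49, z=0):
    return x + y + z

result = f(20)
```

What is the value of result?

Step 1: f(20) uses defaults y = 49, z = 0.
Step 2: Returns 20 + 49 + 0 = 69.
Step 3: result = 69

The answer is 69.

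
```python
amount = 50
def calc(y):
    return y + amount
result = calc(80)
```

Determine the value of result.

Step 1: amount = 50 is defined globally.
Step 2: calc(80) uses parameter y = 80 and looks up amount from global scope = 50.
Step 3: result = 80 + 50 = 130

The answer is 130.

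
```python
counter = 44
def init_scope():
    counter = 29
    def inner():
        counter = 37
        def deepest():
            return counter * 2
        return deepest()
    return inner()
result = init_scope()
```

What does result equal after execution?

Step 1: deepest() looks up counter through LEGB: not local, finds counter = 37 in enclosing inner().
Step 2: Returns 37 * 2 = 74.
Step 3: result = 74

The answer is 74.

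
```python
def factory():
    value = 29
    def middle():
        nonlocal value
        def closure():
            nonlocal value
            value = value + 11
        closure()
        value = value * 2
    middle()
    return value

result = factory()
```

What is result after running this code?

Step 1: value = 29.
Step 2: closure() adds 11: value = 29 + 11 = 40.
Step 3: middle() doubles: value = 40 * 2 = 80.
Step 4: result = 80

The answer is 80.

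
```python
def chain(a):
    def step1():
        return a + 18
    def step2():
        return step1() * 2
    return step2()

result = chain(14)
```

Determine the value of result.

Step 1: chain(14) captures a = 14.
Step 2: step2() calls step1() which returns 14 + 18 = 32.
Step 3: step2() returns 32 * 2 = 64

The answer is 64.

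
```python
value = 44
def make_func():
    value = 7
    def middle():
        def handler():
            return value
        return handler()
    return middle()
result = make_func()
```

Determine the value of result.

Step 1: make_func() defines value = 7. middle() and handler() have no local value.
Step 2: handler() checks local (none), enclosing middle() (none), enclosing make_func() and finds value = 7.
Step 3: result = 7

The answer is 7.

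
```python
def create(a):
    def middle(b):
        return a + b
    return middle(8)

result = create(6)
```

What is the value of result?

Step 1: create(6) passes a = 6.
Step 2: middle(8) has b = 8, reads a = 6 from enclosing.
Step 3: result = 6 + 8 = 14

The answer is 14.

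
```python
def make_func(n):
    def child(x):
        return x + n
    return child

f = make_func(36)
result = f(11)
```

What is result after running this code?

Step 1: make_func(36) creates a closure that captures n = 36.
Step 2: f(11) calls the closure with x = 11, returning 11 + 36 = 47.
Step 3: result = 47

The answer is 47.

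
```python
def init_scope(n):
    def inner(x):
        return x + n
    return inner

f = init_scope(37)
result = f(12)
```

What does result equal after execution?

Step 1: init_scope(37) creates a closure that captures n = 37.
Step 2: f(12) calls the closure with x = 12, returning 12 + 37 = 49.
Step 3: result = 49

The answer is 49.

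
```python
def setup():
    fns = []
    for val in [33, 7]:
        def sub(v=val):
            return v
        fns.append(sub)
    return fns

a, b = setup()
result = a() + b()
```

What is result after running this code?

Step 1: Default argument v=val captures val at each iteration.
Step 2: a() returns 33 (captured at first iteration), b() returns 7 (captured at second).
Step 3: result = 33 + 7 = 40

The answer is 40.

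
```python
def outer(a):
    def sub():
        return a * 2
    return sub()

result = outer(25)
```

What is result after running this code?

Step 1: outer(25) binds parameter a = 25.
Step 2: sub() accesses a = 25 from enclosing scope.
Step 3: result = 25 * 2 = 50

The answer is 50.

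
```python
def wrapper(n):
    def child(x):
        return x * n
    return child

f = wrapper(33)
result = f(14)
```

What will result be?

Step 1: wrapper(33) creates a closure capturing n = 33.
Step 2: f(14) computes 14 * 33 = 462.
Step 3: result = 462

The answer is 462.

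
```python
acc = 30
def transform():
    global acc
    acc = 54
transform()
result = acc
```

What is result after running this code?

Step 1: acc = 30 globally.
Step 2: transform() declares global acc and sets it to 54.
Step 3: After transform(), global acc = 54. result = 54

The answer is 54.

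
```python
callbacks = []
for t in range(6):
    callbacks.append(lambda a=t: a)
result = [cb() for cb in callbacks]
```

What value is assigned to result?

Step 1: Default arg a=t captures t at each iteration.
Step 2: Each lambda has its own default: 0, 1, ..., 5.
Step 3: result = [0, 1, 2, 3, 4, 5]

The answer is [0, 1, 2, 3, 4, 5].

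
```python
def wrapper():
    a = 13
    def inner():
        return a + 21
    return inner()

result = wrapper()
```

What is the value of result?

Step 1: wrapper() defines a = 13.
Step 2: inner() reads a = 13 from enclosing scope, returns 13 + 21 = 34.
Step 3: result = 34

The answer is 34.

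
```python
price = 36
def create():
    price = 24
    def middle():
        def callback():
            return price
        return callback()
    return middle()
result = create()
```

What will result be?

Step 1: create() defines price = 24. middle() and callback() have no local price.
Step 2: callback() checks local (none), enclosing middle() (none), enclosing create() and finds price = 24.
Step 3: result = 24

The answer is 24.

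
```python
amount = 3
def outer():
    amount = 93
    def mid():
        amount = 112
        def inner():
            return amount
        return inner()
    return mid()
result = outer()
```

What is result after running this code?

Step 1: Three levels of shadowing: global 3, outer 93, mid 112.
Step 2: inner() finds amount = 112 in enclosing mid() scope.
Step 3: result = 112

The answer is 112.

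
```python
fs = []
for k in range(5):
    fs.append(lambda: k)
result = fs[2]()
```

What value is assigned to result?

Step 1: The loop creates 5 lambdas, all referencing the same variable k.
Step 2: After the loop, k = 4 (final value).
Step 3: fs[2]() looks up k at call time and finds 4. This is the late binding gotcha. result = 4

The answer is 4.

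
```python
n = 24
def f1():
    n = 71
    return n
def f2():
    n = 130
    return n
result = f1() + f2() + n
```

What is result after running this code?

Step 1: Each function shadows global n with its own local.
Step 2: f1() returns 71, f2() returns 130.
Step 3: Global n = 24 is unchanged. result = 71 + 130 + 24 = 225

The answer is 225.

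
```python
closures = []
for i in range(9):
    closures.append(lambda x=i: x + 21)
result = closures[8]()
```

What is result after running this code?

Step 1: Default argument x=i captures i's value at definition time.
Step 2: closures[8] was defined when i = 8, so x defaults to 8.
Step 3: result = 8 + 21 = 29 (default arg fixes the late binding issue)

The answer is 29.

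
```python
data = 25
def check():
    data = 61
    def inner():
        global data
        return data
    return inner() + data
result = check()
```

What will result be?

Step 1: Global data = 25. check() shadows with local data = 61.
Step 2: inner() uses global keyword, so inner() returns global data = 25.
Step 3: check() returns 25 + 61 = 86

The answer is 86.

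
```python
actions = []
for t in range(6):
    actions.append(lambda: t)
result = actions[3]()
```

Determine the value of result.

Step 1: The loop creates 6 lambdas, all referencing the same variable t.
Step 2: After the loop, t = 5 (final value).
Step 3: actions[3]() looks up t at call time and finds 5. This is the late binding gotcha. result = 5

The answer is 5.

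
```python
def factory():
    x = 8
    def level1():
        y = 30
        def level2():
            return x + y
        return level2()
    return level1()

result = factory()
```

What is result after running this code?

Step 1: x = 8 in factory. y = 30 in level1.
Step 2: level2() reads x = 8 and y = 30 from enclosing scopes.
Step 3: result = 8 + 30 = 38

The answer is 38.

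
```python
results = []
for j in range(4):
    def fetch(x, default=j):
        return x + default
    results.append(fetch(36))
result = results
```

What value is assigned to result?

Step 1: Default argument default=j is evaluated at function definition time.
Step 2: Each iteration creates fetch with default = current j value.
Step 3: fetch(36) returns 36 + default. results = [36, 37, 38, 39]

The answer is [36, 37, 38, 39].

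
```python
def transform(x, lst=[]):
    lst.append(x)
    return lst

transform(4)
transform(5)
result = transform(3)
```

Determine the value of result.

Step 1: Mutable default argument gotcha! The list [] is created once.
Step 2: Each call appends to the SAME list: [4], [4, 5], [4, 5, 3].
Step 3: result = [4, 5, 3]

The answer is [4, 5, 3].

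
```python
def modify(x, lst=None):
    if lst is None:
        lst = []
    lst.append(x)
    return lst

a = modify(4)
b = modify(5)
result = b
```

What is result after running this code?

Step 1: None default with guard creates a NEW list each call.
Step 2: a = [4] (fresh list). b = [5] (another fresh list).
Step 3: result = [5] (this is the fix for mutable default)

The answer is [5].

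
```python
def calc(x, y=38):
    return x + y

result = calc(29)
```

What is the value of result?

Step 1: calc(29) uses default y = 38.
Step 2: Returns 29 + 38 = 67.
Step 3: result = 67

The answer is 67.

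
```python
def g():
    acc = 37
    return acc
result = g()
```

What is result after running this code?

Step 1: g() defines acc = 37 in its local scope.
Step 2: return acc finds the local variable acc = 37.
Step 3: result = 37

The answer is 37.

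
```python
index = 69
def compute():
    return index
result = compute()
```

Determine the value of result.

Step 1: index = 69 is defined in the global scope.
Step 2: compute() looks up index. No local index exists, so Python checks the global scope via LEGB rule and finds index = 69.
Step 3: result = 69

The answer is 69.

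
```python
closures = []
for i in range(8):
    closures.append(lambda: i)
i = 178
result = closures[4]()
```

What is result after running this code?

Step 1: Lambdas capture the variable i by reference, not by value.
Step 2: After the loop, i is reassigned to 178.
Step 3: closures[4]() looks up the current i = 178. result = 178

The answer is 178.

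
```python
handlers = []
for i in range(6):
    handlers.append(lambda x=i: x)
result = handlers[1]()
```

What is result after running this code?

Step 1: Default argument x=i captures i's value at each iteration.
Step 2: handlers[1] captured x = 1 when i was 1.
Step 3: result = 1

The answer is 1.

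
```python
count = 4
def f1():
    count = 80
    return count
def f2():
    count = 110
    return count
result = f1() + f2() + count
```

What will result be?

Step 1: Each function shadows global count with its own local.
Step 2: f1() returns 80, f2() returns 110.
Step 3: Global count = 4 is unchanged. result = 80 + 110 + 4 = 194

The answer is 194.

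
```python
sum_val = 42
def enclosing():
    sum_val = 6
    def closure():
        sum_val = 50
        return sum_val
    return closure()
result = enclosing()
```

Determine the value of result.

Step 1: Three scopes define sum_val: global (42), enclosing (6), closure (50).
Step 2: closure() has its own local sum_val = 50, which shadows both enclosing and global.
Step 3: result = 50 (local wins in LEGB)

The answer is 50.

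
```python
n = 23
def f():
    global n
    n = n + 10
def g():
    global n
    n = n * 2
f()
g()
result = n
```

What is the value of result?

Step 1: n = 23.
Step 2: f() adds 10: n = 23 + 10 = 33.
Step 3: g() doubles: n = 33 * 2 = 66.
Step 4: result = 66

The answer is 66.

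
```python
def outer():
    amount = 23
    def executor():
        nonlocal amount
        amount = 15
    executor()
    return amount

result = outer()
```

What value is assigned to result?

Step 1: outer() sets amount = 23.
Step 2: executor() uses nonlocal to reassign amount = 15.
Step 3: result = 15

The answer is 15.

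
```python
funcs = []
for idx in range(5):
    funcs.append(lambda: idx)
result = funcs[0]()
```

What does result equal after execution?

Step 1: The loop creates 5 lambdas, all referencing the same variable idx.
Step 2: After the loop, idx = 4 (final value).
Step 3: funcs[0]() looks up idx at call time and finds 4. This is the late binding gotcha. result = 4

The answer is 4.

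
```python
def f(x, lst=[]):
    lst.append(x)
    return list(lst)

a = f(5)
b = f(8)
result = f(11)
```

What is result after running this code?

Step 1: Default list is shared. list() creates copies for return values.
Step 2: Internal list grows: [5] -> [5, 8] -> [5, 8, 11].
Step 3: result = [5, 8, 11]

The answer is [5, 8, 11].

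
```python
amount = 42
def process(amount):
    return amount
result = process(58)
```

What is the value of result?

Step 1: Global amount = 42.
Step 2: process(58) takes parameter amount = 58, which shadows the global.
Step 3: result = 58

The answer is 58.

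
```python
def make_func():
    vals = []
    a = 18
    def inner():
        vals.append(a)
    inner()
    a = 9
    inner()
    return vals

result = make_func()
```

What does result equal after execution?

Step 1: a = 18. inner() appends current a to vals.
Step 2: First inner(): appends 18. Then a = 9.
Step 3: Second inner(): appends 9 (closure sees updated a). result = [18, 9]

The answer is [18, 9].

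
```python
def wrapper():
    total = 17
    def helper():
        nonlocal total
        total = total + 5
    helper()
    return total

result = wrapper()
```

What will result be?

Step 1: wrapper() sets total = 17.
Step 2: helper() uses nonlocal to modify total in wrapper's scope: total = 17 + 5 = 22.
Step 3: wrapper() returns the modified total = 22

The answer is 22.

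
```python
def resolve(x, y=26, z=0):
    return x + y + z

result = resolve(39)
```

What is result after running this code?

Step 1: resolve(39) uses defaults y = 26, z = 0.
Step 2: Returns 39 + 26 + 0 = 65.
Step 3: result = 65

The answer is 65.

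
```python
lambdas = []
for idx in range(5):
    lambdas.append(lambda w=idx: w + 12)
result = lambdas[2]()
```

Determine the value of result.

Step 1: Default argument w=idx captures idx's value at definition time.
Step 2: lambdas[2] was defined when idx = 2, so w defaults to 2.
Step 3: result = 2 + 12 = 14 (default arg fixes the late binding issue)

The answer is 14.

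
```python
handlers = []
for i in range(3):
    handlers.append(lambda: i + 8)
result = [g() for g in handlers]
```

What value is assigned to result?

Step 1: All lambdas capture i by reference. After the loop, i = 2.
Step 2: Each call returns 2 + 8 = 10.
Step 3: result = [10, 10, 10]

The answer is [10, 10, 10].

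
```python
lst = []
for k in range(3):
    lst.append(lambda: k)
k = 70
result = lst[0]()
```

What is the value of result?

Step 1: Lambdas capture the variable k by reference, not by value.
Step 2: After the loop, k is reassigned to 70.
Step 3: lst[0]() looks up the current k = 70. result = 70

The answer is 70.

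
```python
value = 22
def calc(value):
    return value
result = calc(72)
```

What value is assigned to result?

Step 1: Global value = 22.
Step 2: calc(72) takes parameter value = 72, which shadows the global.
Step 3: result = 72

The answer is 72.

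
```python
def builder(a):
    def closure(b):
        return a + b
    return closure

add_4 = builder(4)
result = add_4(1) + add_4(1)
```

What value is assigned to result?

Step 1: add_4 captures a = 4.
Step 2: add_4(1) = 4 + 1 = 5, called twice.
Step 3: result = 5 + 5 = 10

The answer is 10.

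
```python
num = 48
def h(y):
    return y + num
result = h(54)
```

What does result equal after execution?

Step 1: num = 48 is defined globally.
Step 2: h(54) uses parameter y = 54 and looks up num from global scope = 48.
Step 3: result = 54 + 48 = 102

The answer is 102.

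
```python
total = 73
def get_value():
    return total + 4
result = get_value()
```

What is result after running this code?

Step 1: total = 73 is defined globally.
Step 2: get_value() looks up total from global scope = 73, then computes 73 + 4 = 77.
Step 3: result = 77

The answer is 77.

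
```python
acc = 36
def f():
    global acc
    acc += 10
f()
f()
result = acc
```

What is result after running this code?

Step 1: acc = 36.
Step 2: First f(): acc = 36 + 10 = 46.
Step 3: Second f(): acc = 46 + 10 = 56. result = 56

The answer is 56.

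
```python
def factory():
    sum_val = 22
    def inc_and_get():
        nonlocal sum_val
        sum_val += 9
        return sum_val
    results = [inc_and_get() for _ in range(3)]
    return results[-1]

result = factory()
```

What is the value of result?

Step 1: sum_val = 22.
Step 2: Three calls to inc_and_get(), each adding 9.
Step 3: Last value = 22 + 9 * 3 = 49

The answer is 49.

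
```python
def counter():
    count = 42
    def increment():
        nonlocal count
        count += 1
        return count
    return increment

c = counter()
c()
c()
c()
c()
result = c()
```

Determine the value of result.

Step 1: counter() creates closure with count = 42.
Step 2: Each c() call increments count via nonlocal. After 5 calls: 42 + 5 = 47.
Step 3: result = 47

The answer is 47.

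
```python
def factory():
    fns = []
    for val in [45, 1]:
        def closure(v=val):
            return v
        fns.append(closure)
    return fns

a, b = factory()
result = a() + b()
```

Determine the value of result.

Step 1: Default argument v=val captures val at each iteration.
Step 2: a() returns 45 (captured at first iteration), b() returns 1 (captured at second).
Step 3: result = 45 + 1 = 46

The answer is 46.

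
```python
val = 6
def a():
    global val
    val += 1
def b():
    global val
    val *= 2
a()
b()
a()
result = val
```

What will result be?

Step 1: val = 6.
Step 2: a(): val = 6 + 1 = 7.
Step 3: b(): val = 7 * 2 = 14.
Step 4: a(): val = 14 + 1 = 15

The answer is 15.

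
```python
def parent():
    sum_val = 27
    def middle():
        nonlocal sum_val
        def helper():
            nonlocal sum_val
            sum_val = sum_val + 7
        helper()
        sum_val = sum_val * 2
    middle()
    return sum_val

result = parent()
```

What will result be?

Step 1: sum_val = 27.
Step 2: helper() adds 7: sum_val = 27 + 7 = 34.
Step 3: middle() doubles: sum_val = 34 * 2 = 68.
Step 4: result = 68

The answer is 68.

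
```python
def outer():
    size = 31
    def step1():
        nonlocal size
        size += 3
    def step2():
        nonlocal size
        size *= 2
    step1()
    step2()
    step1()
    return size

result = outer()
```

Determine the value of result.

Step 1: size = 31.
Step 2: step1(): size = 31 + 3 = 34.
Step 3: step2(): size = 34 * 2 = 68.
Step 4: step1(): size = 68 + 3 = 71. result = 71

The answer is 71.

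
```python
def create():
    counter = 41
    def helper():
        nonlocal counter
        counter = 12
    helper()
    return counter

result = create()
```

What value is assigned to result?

Step 1: create() sets counter = 41.
Step 2: helper() uses nonlocal to reassign counter = 12.
Step 3: result = 12

The answer is 12.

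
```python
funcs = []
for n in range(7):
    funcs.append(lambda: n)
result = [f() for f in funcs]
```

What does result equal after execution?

Step 1: All 7 lambdas share the same variable n.
Step 2: After the loop, n = 6.
Step 3: Each call returns 6. result = [6, 6, 6, 6, 6, 6, 6]

The answer is [6, 6, 6, 6, 6, 6, 6].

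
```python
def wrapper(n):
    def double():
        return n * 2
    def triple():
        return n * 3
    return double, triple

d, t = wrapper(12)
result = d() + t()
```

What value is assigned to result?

Step 1: Both closures capture the same n = 12.
Step 2: d() = 12 * 2 = 24, t() = 12 * 3 = 36.
Step 3: result = 24 + 36 = 60

The answer is 60.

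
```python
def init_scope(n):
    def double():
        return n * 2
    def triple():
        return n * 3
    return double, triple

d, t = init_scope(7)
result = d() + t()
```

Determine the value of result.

Step 1: Both closures capture the same n = 7.
Step 2: d() = 7 * 2 = 14, t() = 7 * 3 = 21.
Step 3: result = 14 + 21 = 35

The answer is 35.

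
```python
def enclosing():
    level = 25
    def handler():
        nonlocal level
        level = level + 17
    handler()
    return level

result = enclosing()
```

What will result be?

Step 1: enclosing() sets level = 25.
Step 2: handler() uses nonlocal to modify level in enclosing's scope: level = 25 + 17 = 42.
Step 3: enclosing() returns the modified level = 42

The answer is 42.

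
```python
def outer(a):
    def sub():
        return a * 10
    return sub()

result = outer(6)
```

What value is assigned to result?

Step 1: outer(6) binds parameter a = 6.
Step 2: sub() accesses a = 6 from enclosing scope.
Step 3: result = 6 * 10 = 60

The answer is 60.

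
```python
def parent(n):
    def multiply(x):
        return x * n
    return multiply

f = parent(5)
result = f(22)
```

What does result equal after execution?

Step 1: parent(5) returns multiply closure with n = 5.
Step 2: f(22) computes 22 * 5 = 110.
Step 3: result = 110

The answer is 110.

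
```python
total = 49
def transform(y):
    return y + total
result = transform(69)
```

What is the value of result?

Step 1: total = 49 is defined globally.
Step 2: transform(69) uses parameter y = 69 and looks up total from global scope = 49.
Step 3: result = 69 + 49 = 118

The answer is 118.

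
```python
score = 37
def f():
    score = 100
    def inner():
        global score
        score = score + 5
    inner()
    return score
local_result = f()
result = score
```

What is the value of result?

Step 1: Global score = 37. f() creates local score = 100.
Step 2: inner() declares global score and adds 5: global score = 37 + 5 = 42.
Step 3: f() returns its local score = 100 (unaffected by inner).
Step 4: result = global score = 42

The answer is 42.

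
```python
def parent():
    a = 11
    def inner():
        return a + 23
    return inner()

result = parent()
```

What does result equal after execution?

Step 1: parent() defines a = 11.
Step 2: inner() reads a = 11 from enclosing scope, returns 11 + 23 = 34.
Step 3: result = 34

The answer is 34.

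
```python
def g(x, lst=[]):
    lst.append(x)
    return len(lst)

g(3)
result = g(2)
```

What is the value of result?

Step 1: Mutable default list persists between calls.
Step 2: First call: lst = [3], len = 1. Second call: lst = [3, 2], len = 2.
Step 3: result = 2

The answer is 2.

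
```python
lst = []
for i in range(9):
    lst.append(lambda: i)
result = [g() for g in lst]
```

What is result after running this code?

Step 1: All 9 lambdas share the same variable i.
Step 2: After the loop, i = 8.
Step 3: Each call returns 8. result = [8, 8, 8, 8, 8, 8, 8, 8, 8]

The answer is [8, 8, 8, 8, 8, 8, 8, 8, 8].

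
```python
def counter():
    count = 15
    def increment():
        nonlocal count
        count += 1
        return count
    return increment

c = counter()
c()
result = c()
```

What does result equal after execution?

Step 1: counter() creates closure with count = 15.
Step 2: Each c() call increments count via nonlocal. After 2 calls: 15 + 2 = 17.
Step 3: result = 17

The answer is 17.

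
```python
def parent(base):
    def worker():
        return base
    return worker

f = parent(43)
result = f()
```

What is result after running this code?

Step 1: parent(43) creates closure capturing base = 43.
Step 2: f() returns the captured base = 43.
Step 3: result = 43

The answer is 43.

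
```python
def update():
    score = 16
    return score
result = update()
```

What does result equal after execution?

Step 1: update() defines score = 16 in its local scope.
Step 2: return score finds the local variable score = 16.
Step 3: result = 16

The answer is 16.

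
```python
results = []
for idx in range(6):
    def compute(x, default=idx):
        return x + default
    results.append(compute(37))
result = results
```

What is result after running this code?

Step 1: Default argument default=idx is evaluated at function definition time.
Step 2: Each iteration creates compute with default = current idx value.
Step 3: compute(37) returns 37 + default. results = [37, 38, 39, 40, 41, 42]

The answer is [37, 38, 39, 40, 41, 42].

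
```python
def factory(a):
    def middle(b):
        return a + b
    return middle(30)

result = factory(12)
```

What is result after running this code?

Step 1: factory(12) passes a = 12.
Step 2: middle(30) has b = 30, reads a = 12 from enclosing.
Step 3: result = 12 + 30 = 42

The answer is 42.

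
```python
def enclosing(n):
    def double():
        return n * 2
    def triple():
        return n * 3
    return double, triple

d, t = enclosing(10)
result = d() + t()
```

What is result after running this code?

Step 1: Both closures capture the same n = 10.
Step 2: d() = 10 * 2 = 20, t() = 10 * 3 = 30.
Step 3: result = 20 + 30 = 50

The answer is 50.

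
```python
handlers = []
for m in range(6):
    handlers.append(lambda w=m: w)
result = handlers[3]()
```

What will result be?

Step 1: Default argument w=m captures m's value at each iteration.
Step 2: handlers[3] captured w = 3 when m was 3.
Step 3: result = 3

The answer is 3.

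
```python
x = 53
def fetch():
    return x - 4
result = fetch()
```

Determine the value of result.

Step 1: x = 53 is defined globally.
Step 2: fetch() looks up x from global scope = 53, then computes 53 - 4 = 49.
Step 3: result = 49

The answer is 49.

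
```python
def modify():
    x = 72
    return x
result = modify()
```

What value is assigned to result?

Step 1: modify() defines x = 72 in its local scope.
Step 2: return x finds the local variable x = 72.
Step 3: result = 72

The answer is 72.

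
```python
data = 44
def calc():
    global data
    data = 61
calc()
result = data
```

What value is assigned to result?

Step 1: data = 44 globally.
Step 2: calc() declares global data and sets it to 61.
Step 3: After calc(), global data = 61. result = 61

The answer is 61.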